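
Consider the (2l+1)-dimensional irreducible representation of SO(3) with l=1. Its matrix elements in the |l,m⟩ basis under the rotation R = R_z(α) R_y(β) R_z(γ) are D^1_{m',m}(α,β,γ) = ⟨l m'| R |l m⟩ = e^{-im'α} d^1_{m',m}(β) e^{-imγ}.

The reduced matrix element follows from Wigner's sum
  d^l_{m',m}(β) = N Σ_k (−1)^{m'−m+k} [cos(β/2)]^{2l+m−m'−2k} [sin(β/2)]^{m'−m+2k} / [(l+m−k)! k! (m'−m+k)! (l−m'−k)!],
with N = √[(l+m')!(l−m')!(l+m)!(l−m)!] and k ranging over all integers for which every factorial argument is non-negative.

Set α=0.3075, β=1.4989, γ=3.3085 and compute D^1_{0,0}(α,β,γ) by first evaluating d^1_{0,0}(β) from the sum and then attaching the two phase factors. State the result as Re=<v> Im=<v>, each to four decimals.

Split into d^1_{0,0}(β=1.4989) × two z-phases.
Half-angle: c=0.732064, s=0.681236. N=√(1·1·1·1)=1.000000
k: max(0,(0)−(0))=0 … min(1+(0),1−(0))=1
  k=0: (−1)^0·1.0000/(1)·0.7321^2·0.6812^0 = +0.535917
  k=1: (−1)^1·1.0000/(1)·0.7321^0·0.6812^2 = -0.464083
d^1_{0,0}(1.4989) = +0.535917 -0.464083 = +0.071834
Attach z-rotation phases: D = e^{-i(0)(0.3075)}·(+0.071834)·e^{-i(0)(3.3085)} = +0.071834+0.000000i

Re=0.0718 Im=0.0000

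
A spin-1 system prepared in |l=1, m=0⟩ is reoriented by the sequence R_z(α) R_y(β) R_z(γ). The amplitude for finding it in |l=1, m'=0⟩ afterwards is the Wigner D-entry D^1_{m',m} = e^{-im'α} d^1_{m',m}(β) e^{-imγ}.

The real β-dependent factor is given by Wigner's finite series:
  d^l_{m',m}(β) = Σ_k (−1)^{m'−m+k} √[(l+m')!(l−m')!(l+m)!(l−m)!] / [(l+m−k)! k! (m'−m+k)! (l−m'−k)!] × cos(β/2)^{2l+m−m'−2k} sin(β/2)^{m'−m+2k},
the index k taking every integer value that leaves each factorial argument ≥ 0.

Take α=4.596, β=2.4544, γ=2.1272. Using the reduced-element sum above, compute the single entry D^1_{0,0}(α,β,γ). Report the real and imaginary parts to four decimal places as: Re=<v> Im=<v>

Re=-0.7730 Im=0.0000

Split into d^1_{0,0}(β=2.4544) × two z-phases.
c=cos(2.4544/2)=0.336875, s=sin(2.4544/2)=0.941549; N=√[1·1·1·1]=1.000000
The bounds max(0,m−m')=0 and min(l+m,l−m')=1 give 2 terms
  k=0: (−1)^0·1.0000/(1)·0.3369^2·0.9415^0 = +0.113485
  k=1: (−1)^1·1.0000/(1)·0.3369^0·0.9415^2 = -0.886515
d^1_{0,0}(2.4544) = +0.113485 -0.886515 = -0.773030
D = (+1.000000+0.000000i)·(-0.773030)·(+1.000000+0.000000i) = -0.773030+0.000000i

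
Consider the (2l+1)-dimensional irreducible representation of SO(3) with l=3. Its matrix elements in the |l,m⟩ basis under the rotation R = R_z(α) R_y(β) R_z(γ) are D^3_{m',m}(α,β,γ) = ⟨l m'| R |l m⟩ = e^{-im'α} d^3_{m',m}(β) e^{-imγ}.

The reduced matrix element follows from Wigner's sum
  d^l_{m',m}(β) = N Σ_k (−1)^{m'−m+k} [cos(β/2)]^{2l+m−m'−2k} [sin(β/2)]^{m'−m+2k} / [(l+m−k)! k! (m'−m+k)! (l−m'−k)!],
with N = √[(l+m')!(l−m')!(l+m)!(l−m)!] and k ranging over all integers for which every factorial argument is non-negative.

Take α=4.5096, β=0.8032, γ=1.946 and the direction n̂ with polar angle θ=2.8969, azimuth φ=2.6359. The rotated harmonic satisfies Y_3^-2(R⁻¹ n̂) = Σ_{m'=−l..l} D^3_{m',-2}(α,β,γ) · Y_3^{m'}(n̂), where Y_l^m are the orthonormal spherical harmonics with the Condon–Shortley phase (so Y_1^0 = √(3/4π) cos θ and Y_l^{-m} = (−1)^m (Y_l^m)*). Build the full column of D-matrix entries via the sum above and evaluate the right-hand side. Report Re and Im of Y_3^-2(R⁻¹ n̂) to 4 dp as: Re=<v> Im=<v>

Re=0.0472 Im=0.3479

Need the full column D^3_{m',-2} for m'=−3..3 at α=4.5096, β=0.8032, γ=1.946.
cos(β/2)=0.920437, sin(β/2)=0.390892
d^3_{-3,-2}: single k=1 term ⇒ +0.632560;  D = +0.089547-0.626189i
d^3_{-2,-2}: k∈[0..1] ⇒ +0.608084 -0.548351 = +0.059734;  D = +0.056217+0.020192i
d^3_{-1,-2}: k∈[0..1] ⇒ -0.816631 +0.294565 = -0.522067;  D = +0.271817-0.445723i
d^3_{0,-2}: k∈[0..1] ⇒ +0.600688 -0.108336 = +0.492352;  D = -0.360112-0.335753i
d^3_{1,-2}: k∈[0..1] ⇒ -0.294565 +0.026563 = -0.268002;  D = -0.218494+0.155195i
d^3_{2,-2}: k∈[0..1] ⇒ +0.098897 -0.003567 = +0.095330;  D = +0.038419+0.087245i
d^3_{3,-2}: single k=0 term ⇒ -0.020576;  D = +0.020115-0.004330i
Y_3^{m'}(θ=2.8969,φ=2.6359) and Σ D·Y over m':
  (+0.0895-0.6262i)·(-0.0003-0.0059i)  (+0.0562+0.0202i)·(-0.0309-0.0493i)  (+0.2718-0.4457i)·(-0.2539-0.1406i)  (-0.3601-0.3358i)·(-0.6179+0.0000i)  (-0.2185+0.1552i)·(+0.2539-0.1406i)  (+0.0384+0.0872i)·(-0.0309+0.0493i)  (+0.0201-0.0043i)·(+0.0003-0.0059i)
Y_3^-2(R⁻¹ n̂) = +0.047198+0.347869i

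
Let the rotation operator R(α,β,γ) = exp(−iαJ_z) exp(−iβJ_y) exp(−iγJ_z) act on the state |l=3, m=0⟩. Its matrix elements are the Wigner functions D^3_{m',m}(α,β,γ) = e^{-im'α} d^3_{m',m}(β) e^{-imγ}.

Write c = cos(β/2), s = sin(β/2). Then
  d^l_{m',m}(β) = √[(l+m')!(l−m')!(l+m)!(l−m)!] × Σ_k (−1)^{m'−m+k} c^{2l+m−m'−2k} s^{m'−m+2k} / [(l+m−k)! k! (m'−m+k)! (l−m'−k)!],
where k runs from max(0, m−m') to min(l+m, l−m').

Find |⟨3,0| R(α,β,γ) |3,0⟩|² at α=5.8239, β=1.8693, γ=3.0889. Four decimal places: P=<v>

P=0.1425

D^3_{0,0}(5.8239,1.8693,3.0889) = e^{-i·0·5.8239}·d^3_{0,0}(1.8693)·e^{-i·0·3.0889}. Compute d first:
Half-angle: c=0.594100, s=0.804391. N=√(6·6·6·6)=36.000000
The bounds max(0,m−m')=0 and min(l+m,l−m')=3 give 4 terms
  k=0: (−1)^0·36.0000/(36)·0.5941^6·0.8044^0 = +0.043970
  k=1: (−1)^1·36.0000/(4)·0.5941^4·0.8044^2 = -0.725463
  k=2: (−1)^2·36.0000/(4)·0.5941^2·0.8044^4 = +1.329936
  k=3: (−1)^3·36.0000/(36)·0.5941^0·0.8044^6 = -0.270897
d^3_{0,0}(1.8693) = +0.043970 -0.725463 +1.329936 -0.270897 = +0.377547
|D^3_{0,0}|² = |d^3_{0,0}(β)|² = (+0.377547)² = 0.142541 (the z-rotation phases have unit modulus)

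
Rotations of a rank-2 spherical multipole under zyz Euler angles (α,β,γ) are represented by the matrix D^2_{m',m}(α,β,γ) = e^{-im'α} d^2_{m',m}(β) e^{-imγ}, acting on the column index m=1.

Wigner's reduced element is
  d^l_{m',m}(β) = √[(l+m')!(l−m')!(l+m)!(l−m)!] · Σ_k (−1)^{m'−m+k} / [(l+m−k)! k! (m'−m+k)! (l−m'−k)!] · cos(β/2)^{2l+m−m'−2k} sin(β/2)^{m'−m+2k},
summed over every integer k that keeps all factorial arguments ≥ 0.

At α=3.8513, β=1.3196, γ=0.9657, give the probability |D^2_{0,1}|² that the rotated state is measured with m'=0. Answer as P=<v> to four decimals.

P=0.0869

First d^2_{0,1}(β=1.3196), then the phase factors e^{-i(0)α} and e^{-i(1)γ}:
With c≡cos(β/2)=0.790115 and s≡sin(β/2)=0.612959, N=[2·2·6·1]^{1/2}=4.898979
The bounds max(0,m−m')=1 and min(l+m,l−m')=2 give 2 terms
  k=1: (−1)^0·4.8990/(2)·0.7901^3·0.6130^1 = +0.740590
  k=2: (−1)^1·4.8990/(2)·0.7901^1·0.6130^3 = -0.445718
d^2_{0,1}(1.3196) = +0.740590 -0.445718 = +0.294872
|D^2_{0,1}|² = |d^2_{0,1}(β)|² = (+0.294872)² = 0.086949 (the z-rotation phases have unit modulus)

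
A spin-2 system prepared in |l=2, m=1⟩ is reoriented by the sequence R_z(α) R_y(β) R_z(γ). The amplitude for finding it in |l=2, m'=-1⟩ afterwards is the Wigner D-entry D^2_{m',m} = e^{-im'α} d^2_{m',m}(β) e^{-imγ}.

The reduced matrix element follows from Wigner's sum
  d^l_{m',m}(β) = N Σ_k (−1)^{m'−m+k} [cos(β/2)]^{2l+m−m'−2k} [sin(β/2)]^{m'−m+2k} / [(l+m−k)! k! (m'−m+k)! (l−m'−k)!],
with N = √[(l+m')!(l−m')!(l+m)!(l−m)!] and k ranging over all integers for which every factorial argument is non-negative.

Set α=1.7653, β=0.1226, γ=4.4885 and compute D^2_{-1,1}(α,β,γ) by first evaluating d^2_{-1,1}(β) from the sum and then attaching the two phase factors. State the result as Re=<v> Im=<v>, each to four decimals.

Re=-0.0102 Im=-0.0046

D^2_{-1,1}(1.7653,0.1226,4.4885) = e^{-i·-1·1.7653}·d^2_{-1,1}(0.1226)·e^{-i·1·4.4885}. Compute d first:
c=cos(0.1226/2)=0.998122, s=sin(0.1226/2)=0.061262; N=√[1·6·6·1]=6.000000
The bounds max(0,m−m')=2 and min(l+m,l−m')=3 give 2 terms
  k=2: (−1)^0·6.0000/(2)·0.9981^2·0.0613^2 = +0.011217
  k=3: (−1)^1·6.0000/(6)·0.9981^0·0.0613^4 = -0.000014
d^2_{-1,1}(0.1226) = +0.011217 -0.000014 = +0.011203
D = (-0.193280+0.981144i)·(+0.011203)·(-0.222023+0.975041i) = -0.010236-0.004552i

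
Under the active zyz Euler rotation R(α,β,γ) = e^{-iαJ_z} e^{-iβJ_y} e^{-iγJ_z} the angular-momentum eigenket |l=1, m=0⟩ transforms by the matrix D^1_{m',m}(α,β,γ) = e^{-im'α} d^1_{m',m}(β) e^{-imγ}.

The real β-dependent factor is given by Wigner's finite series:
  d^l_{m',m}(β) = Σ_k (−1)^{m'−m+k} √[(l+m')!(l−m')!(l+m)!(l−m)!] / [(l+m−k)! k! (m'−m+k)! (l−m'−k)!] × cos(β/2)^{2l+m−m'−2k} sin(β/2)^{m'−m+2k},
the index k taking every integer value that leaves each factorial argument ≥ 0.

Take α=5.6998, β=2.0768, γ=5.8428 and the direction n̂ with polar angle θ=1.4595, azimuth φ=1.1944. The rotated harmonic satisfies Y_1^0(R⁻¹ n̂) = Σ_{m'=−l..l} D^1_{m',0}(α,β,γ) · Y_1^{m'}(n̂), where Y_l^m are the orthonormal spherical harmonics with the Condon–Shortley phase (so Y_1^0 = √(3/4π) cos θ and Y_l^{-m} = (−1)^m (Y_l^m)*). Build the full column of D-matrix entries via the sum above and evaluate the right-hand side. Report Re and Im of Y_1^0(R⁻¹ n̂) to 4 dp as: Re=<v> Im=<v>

Need the full column D^1_{m',0} for m'=−1..1 at α=5.6998, β=2.0768, γ=5.8428.
cos(β/2)=0.507599, sin(β/2)=0.861593
d^1_{-1,0}: single k=1 term ⇒ +0.618498;  D = +0.516200-0.340701i
d^1_{0,0}: k∈[0..1] ⇒ +0.257657 -0.742343 = -0.484686;  D = -0.484686+0.000000i
d^1_{1,0}: single k=0 term ⇒ -0.618498;  D = -0.516200-0.340701i
Y_1^{m'}(θ=1.4595,φ=1.1944) and Σ D·Y over m':
  (+0.5162-0.3407i)·(+0.1262-0.3193i)  (-0.4847+0.0000i)·(+0.0543+0.0000i)  (-0.5162-0.3407i)·(-0.1262-0.3193i)
Y_1^0(R⁻¹ n̂) = -0.113591+0.000000i

Re=-0.1136 Im=0.0000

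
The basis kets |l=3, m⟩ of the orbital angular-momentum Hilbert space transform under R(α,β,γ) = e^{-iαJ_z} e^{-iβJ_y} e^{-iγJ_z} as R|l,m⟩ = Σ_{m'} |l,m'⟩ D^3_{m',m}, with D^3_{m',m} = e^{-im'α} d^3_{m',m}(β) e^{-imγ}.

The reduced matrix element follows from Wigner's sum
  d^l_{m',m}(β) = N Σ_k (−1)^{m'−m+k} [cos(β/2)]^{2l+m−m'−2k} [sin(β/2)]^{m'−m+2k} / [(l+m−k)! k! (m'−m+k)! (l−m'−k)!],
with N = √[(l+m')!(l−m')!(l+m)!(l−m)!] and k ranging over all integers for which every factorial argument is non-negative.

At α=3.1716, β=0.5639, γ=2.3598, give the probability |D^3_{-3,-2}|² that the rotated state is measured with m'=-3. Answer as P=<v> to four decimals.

First d^3_{-3,-2}(β=0.5639), then the phase factors e^{-i(-3)α} and e^{-i(-2)γ}:
Half-angle: c=0.960515, s=0.278229. N=√(1·720·1·120)=293.938769
k∈{1} keeps every argument non-negative
  k=1: (−1)^0·293.9388/(120)·0.9605^5·0.2782^1 = +0.557184
d^3_{-3,-2}(0.5639) = +0.557184
|D^3_{-3,-2}|² = |d^3_{-3,-2}(β)|² = (+0.557184)² = 0.310454 (the z-rotation phases have unit modulus)

P=0.3105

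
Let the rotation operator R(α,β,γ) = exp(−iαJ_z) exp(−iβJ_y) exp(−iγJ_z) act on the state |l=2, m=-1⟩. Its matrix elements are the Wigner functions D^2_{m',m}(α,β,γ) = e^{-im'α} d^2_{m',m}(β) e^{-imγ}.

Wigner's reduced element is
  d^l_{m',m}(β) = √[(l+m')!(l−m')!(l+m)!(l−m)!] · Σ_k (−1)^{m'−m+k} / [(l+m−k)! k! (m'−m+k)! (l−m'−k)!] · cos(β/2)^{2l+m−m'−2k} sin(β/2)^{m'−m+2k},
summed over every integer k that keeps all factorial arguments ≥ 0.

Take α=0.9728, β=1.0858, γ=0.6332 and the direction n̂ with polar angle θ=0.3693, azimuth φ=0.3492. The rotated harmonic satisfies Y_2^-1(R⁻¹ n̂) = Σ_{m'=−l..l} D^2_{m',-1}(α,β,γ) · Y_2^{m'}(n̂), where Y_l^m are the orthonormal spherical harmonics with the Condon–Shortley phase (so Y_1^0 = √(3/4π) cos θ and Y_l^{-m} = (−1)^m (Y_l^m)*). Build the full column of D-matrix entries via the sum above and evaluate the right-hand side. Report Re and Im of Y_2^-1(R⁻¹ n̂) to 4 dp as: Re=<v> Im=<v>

Re=-0.3644 Im=-0.1273

Need the full column D^2_{m',-1} for m'=−2..2 at α=0.9728, β=1.0858, γ=0.6332.
cos(β/2)=0.856214, sin(β/2)=0.516621
d^2_{-2,-1}: single k=1 term ⇒ +0.648559;  D = -0.548530+0.346039i
d^2_{-1,-1}: k∈[0..1] ⇒ +0.537439 -0.586990 = -0.049550;  D = +0.001744-0.049520i
d^2_{0,-1}: k∈[0..1] ⇒ -0.794319 +0.289184 = -0.505135;  D = -0.407208-0.298902i
d^2_{1,-1}: k∈[0..1] ⇒ +0.586990 -0.071234 = +0.515755;  D = +0.486300-0.171803i
d^2_{2,-1}: single k=0 term ⇒ -0.236118;  D = -0.060335+0.228279i
Y_2^{m'}(θ=0.3693,φ=0.3492) and Σ D·Y over m':
  (-0.5485+0.3460i)·(+0.0385-0.0324i)  (+0.0017-0.0495i)·(+0.2444-0.0890i)  (-0.4072-0.2989i)·(+0.5075+0.0000i)  (+0.4863-0.1718i)·(-0.2444-0.0890i)  (-0.0603+0.2283i)·(+0.0385+0.0324i)
Y_2^-1(R⁻¹ n̂) = -0.364419-0.127301i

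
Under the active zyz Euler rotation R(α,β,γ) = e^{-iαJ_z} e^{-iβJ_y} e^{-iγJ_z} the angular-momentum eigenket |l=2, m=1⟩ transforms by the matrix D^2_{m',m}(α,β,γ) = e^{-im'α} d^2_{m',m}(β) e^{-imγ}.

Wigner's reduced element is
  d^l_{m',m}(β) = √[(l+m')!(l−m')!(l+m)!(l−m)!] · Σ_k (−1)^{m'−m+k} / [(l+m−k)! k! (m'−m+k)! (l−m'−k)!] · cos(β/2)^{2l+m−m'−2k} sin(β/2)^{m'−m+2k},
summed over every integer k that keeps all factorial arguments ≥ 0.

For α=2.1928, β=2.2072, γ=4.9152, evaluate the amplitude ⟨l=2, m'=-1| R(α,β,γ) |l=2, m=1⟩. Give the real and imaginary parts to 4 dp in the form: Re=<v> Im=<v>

D^2_{-1,1}(2.1928,2.2072,4.9152) = e^{-i·-1·2.1928}·d^2_{-1,1}(2.2072)·e^{-i·1·4.9152}. Compute d first:
c=cos(2.2072/2)=0.450385, s=sin(2.2072/2)=0.892835; N=√[1·6·6·1]=6.000000
k∈{2,3} keeps every argument non-negative
  k=2: (−1)^0·6.0000/(2)·0.4504^2·0.8928^2 = +0.485099
  k=3: (−1)^1·6.0000/(6)·0.4504^0·0.8928^4 = -0.635454
d^2_{-1,1}(2.2072) = +0.485099 -0.635454 = -0.150354
Attach z-rotation phases: D = e^{-i(-1)(2.1928)}·(-0.150354)·e^{-i(1)(4.9152)} = +0.137336+0.061198i

Re=0.1373 Im=0.0612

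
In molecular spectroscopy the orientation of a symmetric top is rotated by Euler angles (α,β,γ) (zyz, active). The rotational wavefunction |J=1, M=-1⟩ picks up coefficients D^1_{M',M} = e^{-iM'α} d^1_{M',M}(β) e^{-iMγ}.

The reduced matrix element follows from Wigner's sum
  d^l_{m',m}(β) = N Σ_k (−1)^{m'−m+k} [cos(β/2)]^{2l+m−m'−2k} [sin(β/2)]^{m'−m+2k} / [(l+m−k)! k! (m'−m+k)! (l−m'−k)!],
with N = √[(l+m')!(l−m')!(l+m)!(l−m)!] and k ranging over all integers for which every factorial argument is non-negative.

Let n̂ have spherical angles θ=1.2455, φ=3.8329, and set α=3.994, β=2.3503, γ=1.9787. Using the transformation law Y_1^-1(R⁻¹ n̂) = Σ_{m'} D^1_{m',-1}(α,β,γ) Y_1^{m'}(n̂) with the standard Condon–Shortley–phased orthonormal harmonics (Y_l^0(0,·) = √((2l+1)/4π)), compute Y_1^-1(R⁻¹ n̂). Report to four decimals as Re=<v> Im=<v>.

Need the full column D^1_{m',-1} for m'=−1..1 at α=3.994, β=2.3503, γ=1.9787.
cos(β/2)=0.385405, sin(β/2)=0.922748
d^1_{-1,-1}: single k=0 term ⇒ +0.148537;  D = +0.141435-0.045381i
d^1_{0,-1}: single k=0 term ⇒ -0.502939;  D = +0.199509-0.461675i
d^1_{1,-1}: single k=0 term ⇒ +0.851463;  D = -0.366138-0.768722i
Y_1^{m'}(θ=1.2455,φ=3.8329) and Σ D·Y over m':
  (+0.1414-0.0454i)·(-0.2522+0.2087i)  (+0.1995-0.4617i)·(+0.1562+0.0000i)  (-0.3661-0.7687i)·(+0.2522+0.2087i)
Y_1^-1(R⁻¹ n̂) = +0.073053-0.301427i

Re=0.0731 Im=-0.3014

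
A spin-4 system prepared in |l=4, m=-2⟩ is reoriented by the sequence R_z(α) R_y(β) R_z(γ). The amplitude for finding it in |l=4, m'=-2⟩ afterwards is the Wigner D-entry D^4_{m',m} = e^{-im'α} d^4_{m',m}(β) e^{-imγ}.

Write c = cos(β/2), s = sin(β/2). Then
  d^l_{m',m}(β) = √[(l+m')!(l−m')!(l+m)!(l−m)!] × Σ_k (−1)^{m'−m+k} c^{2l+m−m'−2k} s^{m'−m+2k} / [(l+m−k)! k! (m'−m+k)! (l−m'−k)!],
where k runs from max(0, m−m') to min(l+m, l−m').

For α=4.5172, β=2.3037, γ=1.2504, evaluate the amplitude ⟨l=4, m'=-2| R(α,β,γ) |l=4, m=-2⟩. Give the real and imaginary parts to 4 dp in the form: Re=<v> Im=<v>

Re=0.1241 Im=-0.2071

D^4_{-2,-2}(4.5172,2.3037,1.2504) = e^{-i·-2·4.5172}·d^4_{-2,-2}(2.3037)·e^{-i·-2·1.2504}. Compute d first:
c=cos(2.3037/2)=0.406798, s=sin(2.3037/2)=0.913518; N=√[2·720·2·720]=1440.000000
k∈{0,1,2} keeps every argument non-negative
  k=0: (−1)^0·1440.0000/(1440)·0.4068^8·0.9135^0 = +0.000750
  k=1: (−1)^1·1440.0000/(120)·0.4068^6·0.9135^2 = -0.045383
  k=2: (−1)^2·1440.0000/(96)·0.4068^4·0.9135^4 = +0.286072
d^4_{-2,-2}(2.3037) = +0.000750 -0.045383 +0.286072 = +0.241440
Phases: e^{-i·(-2)·4.5172}=-0.924765+0.380538i, e^{-i·(-2)·1.2504}=-0.801622+0.597831i ⇒ D=+0.124055-0.207131i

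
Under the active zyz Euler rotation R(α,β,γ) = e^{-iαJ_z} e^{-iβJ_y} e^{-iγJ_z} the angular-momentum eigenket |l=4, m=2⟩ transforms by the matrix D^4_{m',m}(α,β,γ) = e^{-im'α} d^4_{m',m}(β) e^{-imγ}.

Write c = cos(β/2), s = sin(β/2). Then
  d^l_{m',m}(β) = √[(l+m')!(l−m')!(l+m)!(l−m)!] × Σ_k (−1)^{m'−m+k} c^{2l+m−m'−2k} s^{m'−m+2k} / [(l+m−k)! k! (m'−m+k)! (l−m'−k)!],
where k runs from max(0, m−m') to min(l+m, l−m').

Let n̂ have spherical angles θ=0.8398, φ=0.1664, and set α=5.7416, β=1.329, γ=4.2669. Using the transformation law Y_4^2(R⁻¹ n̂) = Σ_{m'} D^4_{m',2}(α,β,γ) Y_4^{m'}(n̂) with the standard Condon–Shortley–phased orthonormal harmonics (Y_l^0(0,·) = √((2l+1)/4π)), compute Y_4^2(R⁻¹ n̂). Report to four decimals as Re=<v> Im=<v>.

Re=-0.3404 Im=0.2443

Need the full column D^4_{m',2} for m'=−4..4 at α=5.7416, β=1.329, γ=4.2669.
cos(β/2)=0.787225, sin(β/2)=0.616666
d^4_{-4,2}: single k=6 term ⇒ +0.180333;  D = -0.052505+0.172520i
d^4_{-3,2}: k∈[5..6] ⇒ +0.488350 -0.099887 = +0.388462;  D = -0.288491+0.260145i
d^4_{-2,2}: k∈[4..6] ⇒ +0.833079 -0.408957 +0.020912 = +0.445034;  D = -0.436840+0.085007i
d^4_{-1,2}: k∈[3..5] ⇒ +1.002673 -0.922894 +0.113262 = +0.193040;  D = -0.181377-0.066083i
d^4_{0,2}: k∈[2..4] ⇒ +0.858647 -1.405028 +0.323309 = -0.223072;  D = +0.140234+0.173480i
d^4_{1,2}: k∈[1..3] ⇒ +0.490206 -1.504009 +0.615263 = -0.398540;  D = +0.054916+0.394738i
d^4_{2,2}: k∈[0..2] ⇒ +0.147500 -1.086112 +0.833079 = -0.105533;  D = -0.041422+0.097064i
d^4_{3,2}: k∈[0..1] ⇒ -0.432321 +0.795847 = +0.363525;  D = +0.294623-0.212951i
d^4_{4,2}: single k=0 term ⇒ +0.478930;  D = +0.477231-0.040313i
Y_4^{m'}(θ=0.8398,φ=0.1664) and Σ D·Y over m':
  (-0.0525+0.1725i)·(+0.1069-0.0840i)  (-0.2885+0.2601i)·(+0.3028-0.1651i)  (-0.4368+0.0850i)·(+0.3715-0.1284i)  (-0.1814-0.0661i)·(+0.0278-0.0047i)  (+0.1402+0.1735i)·(-0.3616+0.0000i)  (+0.0549+0.3947i)·(-0.0278-0.0047i)  (-0.0414+0.0971i)·(+0.3715+0.1284i)  (+0.2946-0.2130i)·(-0.3028-0.1651i)  (+0.4772-0.0403i)·(+0.1069+0.0840i)
Y_4^2(R⁻¹ n̂) = -0.340442+0.244305i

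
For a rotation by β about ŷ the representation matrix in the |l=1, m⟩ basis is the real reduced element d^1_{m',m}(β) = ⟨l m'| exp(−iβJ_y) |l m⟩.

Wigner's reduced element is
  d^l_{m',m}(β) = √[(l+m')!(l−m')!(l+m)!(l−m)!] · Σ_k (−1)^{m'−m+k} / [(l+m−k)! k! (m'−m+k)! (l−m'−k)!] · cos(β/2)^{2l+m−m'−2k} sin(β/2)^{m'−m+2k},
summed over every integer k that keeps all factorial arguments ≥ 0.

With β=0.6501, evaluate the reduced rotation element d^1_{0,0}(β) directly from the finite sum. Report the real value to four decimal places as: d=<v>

d^1_{0,0}(β=0.6501) via Wigner's sum:
With c≡cos(β/2)=0.947635 and s≡sin(β/2)=0.319356, N=[1·1·1·1]^{1/2}=1.000000
Admissible k: 0..1 (factorial args all ≥0)
  k=0: (−1)^0·1.0000/(1)·0.9476^2·0.3194^0 = +0.898012
  k=1: (−1)^1·1.0000/(1)·0.9476^0·0.3194^2 = -0.101988
d^1_{0,0}(0.6501) = +0.898012 -0.101988 = +0.796023

d=0.7960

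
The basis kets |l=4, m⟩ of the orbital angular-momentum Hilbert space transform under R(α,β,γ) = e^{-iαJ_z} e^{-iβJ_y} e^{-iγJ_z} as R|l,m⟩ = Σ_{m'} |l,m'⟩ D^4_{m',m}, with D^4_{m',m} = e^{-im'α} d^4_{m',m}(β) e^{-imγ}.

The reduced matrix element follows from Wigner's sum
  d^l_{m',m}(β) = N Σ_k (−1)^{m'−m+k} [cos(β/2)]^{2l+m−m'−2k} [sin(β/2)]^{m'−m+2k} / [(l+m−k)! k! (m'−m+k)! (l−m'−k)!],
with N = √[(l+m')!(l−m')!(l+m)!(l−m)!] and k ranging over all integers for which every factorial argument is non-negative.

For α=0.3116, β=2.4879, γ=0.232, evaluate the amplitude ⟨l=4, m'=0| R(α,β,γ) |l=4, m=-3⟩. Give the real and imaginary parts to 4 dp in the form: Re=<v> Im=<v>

Split into d^4_{0,-3}(β=2.4879) × two z-phases.
Half-angle: c=0.321058, s=0.947060. N=√(24·24·1·5040)=1703.830978
k: max(0,(-3)−(0))=0 … min(4+(-3),4−(0))=1
  k=0: (−1)^3·1703.8310/(144)·0.3211^5·0.9471^3 = -0.034286
  k=1: (−1)^4·1703.8310/(144)·0.3211^3·0.9471^5 = +0.298333
d^4_{0,-3}(2.4879) = -0.034286 +0.298333 = +0.264047
Phases: e^{-i·(0)·0.3116}=+1.000000+0.000000i, e^{-i·(-3)·0.232}=+0.767413+0.641153i ⇒ D=+0.202633+0.169294i

Re=0.2026 Im=0.1693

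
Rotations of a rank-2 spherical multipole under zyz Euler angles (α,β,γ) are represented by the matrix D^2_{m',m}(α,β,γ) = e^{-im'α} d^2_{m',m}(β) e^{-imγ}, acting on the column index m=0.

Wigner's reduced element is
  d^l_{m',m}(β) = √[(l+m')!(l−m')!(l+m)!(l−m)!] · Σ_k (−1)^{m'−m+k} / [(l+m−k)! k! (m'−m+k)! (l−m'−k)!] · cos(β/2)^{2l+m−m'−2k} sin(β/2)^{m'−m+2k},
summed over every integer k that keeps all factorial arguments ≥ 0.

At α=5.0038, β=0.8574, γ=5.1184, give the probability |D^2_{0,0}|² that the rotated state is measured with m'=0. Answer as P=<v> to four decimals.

D^2_{0,0}(5.0038,0.8574,5.1184) = e^{-i·0·5.0038}·d^2_{0,0}(0.8574)·e^{-i·0·5.1184}. Compute d first:
Half-angle: c=0.909507, s=0.415689. N=√(2·2·2·2)=4.000000
k: max(0,(0)−(0))=0 … min(2+(0),2−(0))=2
  k=0: (−1)^0·4.0000/(4)·0.9095^4·0.4157^0 = +0.684265
  k=1: (−1)^1·4.0000/(1)·0.9095^2·0.4157^2 = -0.571753
  k=2: (−1)^2·4.0000/(4)·0.9095^0·0.4157^4 = +0.029859
d^2_{0,0}(0.8574) = +0.684265 -0.571753 +0.029859 = +0.142370
|D^2_{0,0}|² = |d^2_{0,0}(β)|² = (+0.142370)² = 0.020269 (the z-rotation phases have unit modulus)

P=0.0203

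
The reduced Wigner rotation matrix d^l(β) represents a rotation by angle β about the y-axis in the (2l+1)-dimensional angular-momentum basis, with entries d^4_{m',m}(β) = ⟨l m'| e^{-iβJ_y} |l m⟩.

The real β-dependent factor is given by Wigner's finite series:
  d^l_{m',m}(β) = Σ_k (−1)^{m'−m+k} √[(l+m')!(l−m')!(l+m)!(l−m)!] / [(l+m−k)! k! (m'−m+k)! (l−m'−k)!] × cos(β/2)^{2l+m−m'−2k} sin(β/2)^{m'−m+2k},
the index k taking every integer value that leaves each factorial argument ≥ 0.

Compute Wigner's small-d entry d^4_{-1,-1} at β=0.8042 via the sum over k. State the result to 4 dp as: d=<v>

d=-0.4067

d^4_{-1,-1}(β=0.8042) via Wigner's sum:
c=cos(0.8042/2)=0.920241, s=sin(0.8042/2)=0.391352; N=√[6·120·6·120]=720.000000
k∈{0,1,2,3} keeps every argument non-negative
  k=0: (−1)^0·720.0000/(720)·0.9202^8·0.3914^0 = +0.514296
  k=1: (−1)^1·720.0000/(48)·0.9202^6·0.3914^2 = -1.395198
  k=2: (−1)^2·720.0000/(24)·0.9202^4·0.3914^4 = +0.504658
  k=3: (−1)^3·720.0000/(72)·0.9202^2·0.3914^6 = -0.030423
d^4_{-1,-1}(0.8042) = +0.514296 -1.395198 +0.504658 -0.030423 = -0.406667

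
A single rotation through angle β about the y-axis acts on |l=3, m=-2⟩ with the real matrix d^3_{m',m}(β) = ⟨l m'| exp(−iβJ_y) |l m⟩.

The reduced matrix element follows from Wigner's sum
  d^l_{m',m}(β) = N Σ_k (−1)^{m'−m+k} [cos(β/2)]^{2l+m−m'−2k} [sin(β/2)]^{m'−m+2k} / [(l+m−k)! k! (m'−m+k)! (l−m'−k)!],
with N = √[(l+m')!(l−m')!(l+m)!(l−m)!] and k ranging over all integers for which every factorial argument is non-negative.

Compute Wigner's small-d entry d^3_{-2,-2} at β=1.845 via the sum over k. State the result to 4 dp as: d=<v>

d=-0.3739

d^3_{-2,-2}(β=1.845) via Wigner's sum:
With c≡cos(β/2)=0.603829 and s≡sin(β/2)=0.797114, N=[1·120·1·120]^{1/2}=120.000000
Admissible k: 0..1 (factorial args all ≥0)
  k=0: (−1)^0·120.0000/(120)·0.6038^6·0.7971^0 = +0.048471
  k=1: (−1)^1·120.0000/(24)·0.6038^4·0.7971^2 = -0.422345
d^3_{-2,-2}(1.845) = +0.048471 -0.422345 = -0.373873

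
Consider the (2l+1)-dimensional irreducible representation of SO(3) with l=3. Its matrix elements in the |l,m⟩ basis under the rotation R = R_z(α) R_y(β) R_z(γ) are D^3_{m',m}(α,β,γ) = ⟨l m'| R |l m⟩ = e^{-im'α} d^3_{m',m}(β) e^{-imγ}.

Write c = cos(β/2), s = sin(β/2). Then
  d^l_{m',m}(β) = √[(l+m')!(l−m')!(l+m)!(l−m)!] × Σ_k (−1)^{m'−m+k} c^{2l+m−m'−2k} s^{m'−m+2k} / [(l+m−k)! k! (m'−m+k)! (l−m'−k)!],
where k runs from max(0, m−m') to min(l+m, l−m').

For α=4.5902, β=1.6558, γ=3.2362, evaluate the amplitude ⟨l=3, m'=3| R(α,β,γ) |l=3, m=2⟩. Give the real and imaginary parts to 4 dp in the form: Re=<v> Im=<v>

Re=-0.0451 Im=0.2515

Split into d^3_{3,2}(β=1.6558) × two z-phases.
c=cos(1.6558/2)=0.676424, s=sin(1.6558/2)=0.736513; N=√[720·1·120·1]=293.938769
Admissible k: 0..0 (factorial args all ≥0)
  k=0: (−1)^1·293.9388/(120)·0.6764^5·0.7365^1 = -0.255476
d^3_{3,2}(1.6558) = -0.255476
D = (+0.358413-0.933563i)·(-0.255476)·(+0.982152-0.188088i) = -0.045072+0.251469i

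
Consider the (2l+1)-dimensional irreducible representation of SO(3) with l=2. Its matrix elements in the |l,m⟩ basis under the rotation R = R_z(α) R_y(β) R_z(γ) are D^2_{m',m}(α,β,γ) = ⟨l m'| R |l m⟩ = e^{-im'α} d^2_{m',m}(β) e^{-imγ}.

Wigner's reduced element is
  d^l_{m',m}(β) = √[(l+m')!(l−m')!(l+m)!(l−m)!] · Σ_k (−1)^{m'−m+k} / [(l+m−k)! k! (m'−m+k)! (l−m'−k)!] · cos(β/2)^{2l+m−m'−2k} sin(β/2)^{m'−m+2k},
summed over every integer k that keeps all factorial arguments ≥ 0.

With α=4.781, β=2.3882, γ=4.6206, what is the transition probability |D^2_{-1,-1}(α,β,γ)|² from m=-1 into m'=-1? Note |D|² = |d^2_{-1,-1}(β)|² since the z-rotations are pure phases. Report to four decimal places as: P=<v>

P=0.1107

First d^2_{-1,-1}(β=2.3882), then the phase factors e^{-i(-1)α} and e^{-i(-1)γ}:
Half-angle: c=0.367850, s=0.929885. N=√(1·6·1·6)=6.000000
The bounds max(0,m−m')=0 and min(l+m,l−m')=1 give 2 terms
  k=0: (−1)^0·6.0000/(6)·0.3679^4·0.9299^0 = +0.018310
  k=1: (−1)^1·6.0000/(2)·0.3679^2·0.9299^2 = -0.351012
d^2_{-1,-1}(2.3882) = +0.018310 -0.351012 = -0.332702
|D^2_{-1,-1}|² = |d^2_{-1,-1}(β)|² = (-0.332702)² = 0.110691 (the z-rotation phases have unit modulus)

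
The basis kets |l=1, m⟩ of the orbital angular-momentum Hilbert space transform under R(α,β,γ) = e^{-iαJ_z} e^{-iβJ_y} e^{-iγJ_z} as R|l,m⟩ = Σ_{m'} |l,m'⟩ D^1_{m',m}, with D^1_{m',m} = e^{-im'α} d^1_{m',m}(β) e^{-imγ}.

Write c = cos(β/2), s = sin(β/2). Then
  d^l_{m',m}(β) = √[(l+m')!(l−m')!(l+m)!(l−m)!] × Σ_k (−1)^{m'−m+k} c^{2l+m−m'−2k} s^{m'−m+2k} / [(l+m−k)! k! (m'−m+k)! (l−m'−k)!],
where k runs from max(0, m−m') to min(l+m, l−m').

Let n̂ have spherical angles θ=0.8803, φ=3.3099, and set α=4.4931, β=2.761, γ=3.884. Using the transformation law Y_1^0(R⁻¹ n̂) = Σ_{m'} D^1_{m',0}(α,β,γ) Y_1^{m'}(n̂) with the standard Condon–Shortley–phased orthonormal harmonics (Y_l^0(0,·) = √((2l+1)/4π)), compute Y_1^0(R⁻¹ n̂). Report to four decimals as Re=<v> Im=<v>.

Need the full column D^1_{m',0} for m'=−1..1 at α=4.4931, β=2.761, γ=3.884.
cos(β/2)=0.189150, sin(β/2)=0.981948
d^1_{-1,0}: single k=1 term ⇒ +0.262670;  D = -0.057140-0.256379i
d^1_{0,0}: k∈[0..1] ⇒ +0.035778 -0.964222 = -0.928445;  D = -0.928445+0.000000i
d^1_{1,0}: single k=0 term ⇒ -0.262670;  D = +0.057140-0.256379i
Y_1^{m'}(θ=0.8803,φ=3.3099) and Σ D·Y over m':
  (-0.0571-0.2564i)·(-0.2626+0.0446i)  (-0.9284+0.0000i)·(+0.3112+0.0000i)  (+0.0571-0.2564i)·(+0.2626+0.0446i)
Y_1^0(R⁻¹ n̂) = -0.236046+0.000000i

Re=-0.2360 Im=0.0000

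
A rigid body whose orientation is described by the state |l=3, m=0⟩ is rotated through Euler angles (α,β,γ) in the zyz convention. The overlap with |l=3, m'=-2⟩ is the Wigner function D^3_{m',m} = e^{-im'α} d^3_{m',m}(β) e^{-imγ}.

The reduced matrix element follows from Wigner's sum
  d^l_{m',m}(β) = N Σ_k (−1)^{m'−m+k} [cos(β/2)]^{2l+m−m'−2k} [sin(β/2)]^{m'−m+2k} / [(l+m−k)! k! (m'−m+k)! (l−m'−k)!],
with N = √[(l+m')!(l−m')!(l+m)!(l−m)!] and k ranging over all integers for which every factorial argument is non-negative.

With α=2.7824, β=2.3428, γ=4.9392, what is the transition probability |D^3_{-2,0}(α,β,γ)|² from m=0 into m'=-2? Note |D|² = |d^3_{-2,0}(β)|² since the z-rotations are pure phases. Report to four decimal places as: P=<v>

First d^3_{-2,0}(β=2.3428), then the phase factors e^{-i(-2)α} and e^{-i(0)γ}:
With c≡cos(β/2)=0.388862 and s≡sin(β/2)=0.921296, N=[1·120·6·6]^{1/2}=65.726707
Admissible k: 2..3 (factorial args all ≥0)
  k=2: (−1)^0·65.7267/(12)·0.3889^4·0.9213^2 = +0.106302
  k=3: (−1)^1·65.7267/(12)·0.3889^2·0.9213^4 = -0.596690
d^3_{-2,0}(2.3428) = +0.106302 -0.596690 = -0.490388
|D^3_{-2,0}|² = |d^3_{-2,0}(β)|² = (-0.490388)² = 0.240480 (the z-rotation phases have unit modulus)

P=0.2405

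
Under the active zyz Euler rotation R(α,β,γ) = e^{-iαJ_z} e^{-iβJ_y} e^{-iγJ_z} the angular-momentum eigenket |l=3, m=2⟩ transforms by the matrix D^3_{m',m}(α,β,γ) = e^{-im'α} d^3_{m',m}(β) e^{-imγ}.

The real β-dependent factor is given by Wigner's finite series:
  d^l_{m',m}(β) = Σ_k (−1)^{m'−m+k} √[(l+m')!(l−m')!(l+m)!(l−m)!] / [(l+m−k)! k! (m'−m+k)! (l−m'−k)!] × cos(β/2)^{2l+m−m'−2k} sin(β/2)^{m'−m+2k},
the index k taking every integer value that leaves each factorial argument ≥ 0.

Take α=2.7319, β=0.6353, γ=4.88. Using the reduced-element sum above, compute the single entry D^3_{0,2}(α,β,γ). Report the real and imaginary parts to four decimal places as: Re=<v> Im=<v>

First d^3_{0,2}(β=0.6353), then the phase factors e^{-i(0)α} and e^{-i(2)γ}:
c=cos(0.6353/2)=0.949972, s=sin(0.6353/2)=0.312335; N=√[6·6·120·1]=65.726707
Admissible k: 2..3 (factorial args all ≥0)
  k=2: (−1)^0·65.7267/(12)·0.9500^4·0.3123^2 = +0.435156
  k=3: (−1)^1·65.7267/(12)·0.9500^2·0.3123^4 = -0.047040
d^3_{0,2}(0.6353) = +0.435156 -0.047040 = +0.388116
Attach z-rotation phases: D = e^{-i(0)(2.7319)}·(+0.388116)·e^{-i(2)(4.88)} = -0.366513+0.127682i

Re=-0.3665 Im=0.1277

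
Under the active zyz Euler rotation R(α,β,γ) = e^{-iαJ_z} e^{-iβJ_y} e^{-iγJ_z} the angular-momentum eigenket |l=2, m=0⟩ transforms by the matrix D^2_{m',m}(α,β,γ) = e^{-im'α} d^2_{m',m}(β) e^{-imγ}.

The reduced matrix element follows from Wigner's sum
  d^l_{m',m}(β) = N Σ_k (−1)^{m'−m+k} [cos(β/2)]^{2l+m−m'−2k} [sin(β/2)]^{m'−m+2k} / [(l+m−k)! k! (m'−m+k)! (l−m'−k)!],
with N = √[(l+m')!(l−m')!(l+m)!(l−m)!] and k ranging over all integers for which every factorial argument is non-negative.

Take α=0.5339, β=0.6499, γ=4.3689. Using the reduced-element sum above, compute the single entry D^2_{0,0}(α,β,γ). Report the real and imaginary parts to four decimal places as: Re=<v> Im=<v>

Split into d^2_{0,0}(β=0.6499) × two z-phases.
Half-angle: c=0.947667, s=0.319261. N=√(2·2·2·2)=4.000000
k∈{0,1,2} keeps every argument non-negative
  k=0: (−1)^0·4.0000/(4)·0.9477^4·0.3193^0 = +0.806534
  k=1: (−1)^1·4.0000/(1)·0.9477^2·0.3193^2 = -0.366154
  k=2: (−1)^2·4.0000/(4)·0.9477^0·0.3193^4 = +0.010389
d^2_{0,0}(0.6499) = +0.806534 -0.366154 +0.010389 = +0.450769
Phases: e^{-i·(0)·0.5339}=+1.000000+0.000000i, e^{-i·(0)·4.3689}=+1.000000+0.000000i ⇒ D=+0.450769+0.000000i

Re=0.4508 Im=0.0000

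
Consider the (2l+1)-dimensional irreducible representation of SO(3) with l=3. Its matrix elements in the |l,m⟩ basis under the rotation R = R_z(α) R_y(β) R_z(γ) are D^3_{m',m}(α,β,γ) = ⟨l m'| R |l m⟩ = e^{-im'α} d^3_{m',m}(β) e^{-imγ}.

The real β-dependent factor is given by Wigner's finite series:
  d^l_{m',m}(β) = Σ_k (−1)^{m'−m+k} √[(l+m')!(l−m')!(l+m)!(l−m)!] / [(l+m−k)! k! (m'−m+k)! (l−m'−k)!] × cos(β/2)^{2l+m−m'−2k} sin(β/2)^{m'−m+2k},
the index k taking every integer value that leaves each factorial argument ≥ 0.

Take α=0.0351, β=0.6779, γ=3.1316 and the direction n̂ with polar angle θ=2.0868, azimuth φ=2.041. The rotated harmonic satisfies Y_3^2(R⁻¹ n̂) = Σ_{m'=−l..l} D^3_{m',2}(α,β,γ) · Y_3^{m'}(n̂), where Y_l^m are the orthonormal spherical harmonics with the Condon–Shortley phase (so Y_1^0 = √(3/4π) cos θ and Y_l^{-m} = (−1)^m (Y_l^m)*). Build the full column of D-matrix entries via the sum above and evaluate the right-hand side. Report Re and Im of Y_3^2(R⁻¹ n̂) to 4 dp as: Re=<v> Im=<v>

Re=0.3906 Im=-0.0159

Need the full column D^3_{m',2} for m'=−3..3 at α=0.0351, β=0.6779, γ=3.1316.
cos(β/2)=0.943104, sin(β/2)=0.332497
d^3_{-3,2}: single k=5 term ⇒ +0.009388;  D = +0.009314+0.001173i
d^3_{-2,2}: k∈[4..5] ⇒ +0.054355 -0.001351 = +0.053004;  D = +0.052788+0.004774i
d^3_{-1,2}: k∈[3..4] ⇒ +0.195017 -0.012120 = +0.182897;  D = +0.182620+0.010070i
d^3_{0,2}: k∈[2..3] ⇒ +0.479044 -0.059543 = +0.419501;  D = +0.419417+0.008383i
d^3_{1,2}: k∈[1..2] ⇒ +0.784488 -0.195017 = +0.589471;  D = +0.589404-0.008909i
d^3_{2,2}: k∈[0..1] ⇒ +0.703653 -0.437305 = +0.266348;  D = +0.266012-0.013369i
d^3_{3,2}: single k=0 term ⇒ -0.607662;  D = -0.605452+0.051780i
Y_3^{m'}(θ=2.0868,φ=2.041) and Σ D·Y over m':
  (+0.0093+0.0012i)·(+0.2710+0.0438i)  (+0.0528+0.0048i)·(+0.2249-0.3082i)  (+0.1826+0.0101i)·(-0.0277-0.0544i)  (+0.4194+0.0084i)·(+0.3283+0.0000i)  (+0.5894-0.0089i)·(+0.0277-0.0544i)  (+0.2660-0.0134i)·(+0.2249+0.3082i)  (-0.6055+0.0518i)·(-0.2710+0.0438i)
Y_3^2(R⁻¹ n̂) = +0.390580-0.015851i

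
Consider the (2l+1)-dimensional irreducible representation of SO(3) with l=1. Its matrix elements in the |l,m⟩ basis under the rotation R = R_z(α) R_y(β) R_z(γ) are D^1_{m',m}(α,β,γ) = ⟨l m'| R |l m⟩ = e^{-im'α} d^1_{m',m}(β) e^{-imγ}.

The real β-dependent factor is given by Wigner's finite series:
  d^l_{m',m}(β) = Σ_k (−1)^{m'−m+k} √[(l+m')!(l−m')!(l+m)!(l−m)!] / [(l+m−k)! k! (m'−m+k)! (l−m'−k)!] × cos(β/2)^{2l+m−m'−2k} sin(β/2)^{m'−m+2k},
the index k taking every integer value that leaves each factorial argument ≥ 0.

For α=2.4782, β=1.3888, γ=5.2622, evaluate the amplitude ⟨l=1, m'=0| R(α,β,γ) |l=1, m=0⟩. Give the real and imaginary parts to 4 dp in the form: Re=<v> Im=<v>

Re=0.1810 Im=0.0000

First d^1_{0,0}(β=1.3888), then the phase factors e^{-i(0)α} and e^{-i(0)γ}:
c=cos(1.3888/2)=0.768438, s=sin(1.3888/2)=0.639924; N=√[1·1·1·1]=1.000000
Admissible k: 0..1 (factorial args all ≥0)
  k=0: (−1)^0·1.0000/(1)·0.7684^2·0.6399^0 = +0.590497
  k=1: (−1)^1·1.0000/(1)·0.7684^0·0.6399^2 = -0.409503
d^1_{0,0}(1.3888) = +0.590497 -0.409503 = +0.180993
Phases: e^{-i·(0)·2.4782}=+1.000000+0.000000i, e^{-i·(0)·5.2622}=+1.000000+0.000000i ⇒ D=+0.180993+0.000000i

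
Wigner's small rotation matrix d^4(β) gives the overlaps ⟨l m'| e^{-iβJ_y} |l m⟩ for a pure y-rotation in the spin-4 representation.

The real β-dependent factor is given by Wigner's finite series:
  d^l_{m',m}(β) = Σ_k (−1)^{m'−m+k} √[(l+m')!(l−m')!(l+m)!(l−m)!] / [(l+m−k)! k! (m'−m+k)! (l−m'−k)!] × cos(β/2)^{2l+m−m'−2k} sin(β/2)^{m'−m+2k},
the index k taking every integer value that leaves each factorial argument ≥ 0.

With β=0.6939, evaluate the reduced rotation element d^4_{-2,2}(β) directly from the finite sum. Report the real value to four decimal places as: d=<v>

d^4_{-2,2}(β=0.6939) via Wigner's sum:
With c≡cos(β/2)=0.940414 and s≡sin(β/2)=0.340031, N=[2·720·720·2]^{1/2}=1440.000000
k: max(0,(2)−(-2))=4 … min(4+(2),4−(-2))=6
  k=4: (−1)^0·1440.0000/(96)·0.9404^4·0.3400^4 = +0.156835
  k=5: (−1)^1·1440.0000/(120)·0.9404^2·0.3400^6 = -0.016403
  k=6: (−1)^2·1440.0000/(1440)·0.9404^0·0.3400^8 = +0.000179
d^4_{-2,2}(0.6939) = +0.156835 -0.016403 +0.000179 = +0.140610

d=0.1406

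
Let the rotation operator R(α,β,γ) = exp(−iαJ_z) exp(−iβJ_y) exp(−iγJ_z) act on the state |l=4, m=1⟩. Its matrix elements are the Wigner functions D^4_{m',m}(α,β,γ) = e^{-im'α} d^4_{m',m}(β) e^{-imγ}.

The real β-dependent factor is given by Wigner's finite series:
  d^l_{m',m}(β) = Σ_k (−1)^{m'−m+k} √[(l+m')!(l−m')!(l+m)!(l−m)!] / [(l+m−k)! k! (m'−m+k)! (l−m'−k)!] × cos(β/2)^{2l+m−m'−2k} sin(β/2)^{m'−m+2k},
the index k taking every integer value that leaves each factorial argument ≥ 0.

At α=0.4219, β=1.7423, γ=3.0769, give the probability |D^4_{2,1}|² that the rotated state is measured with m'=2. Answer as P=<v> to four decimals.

P=0.0076

D^4_{2,1}(0.4219,1.7423,3.0769) = e^{-i·2·0.4219}·d^4_{2,1}(1.7423)·e^{-i·1·3.0769}. Compute d first:
With c≡cos(β/2)=0.643947 and s≡sin(β/2)=0.765070, N=[720·2·120·6]^{1/2}=1018.233765
The bounds max(0,m−m')=0 and min(l+m,l−m')=2 give 3 terms
  k=0: (−1)^1·1018.2338/(240)·0.6439^7·0.7651^1 = -0.149035
  k=1: (−1)^2·1018.2338/(48)·0.6439^5·0.7651^3 = +1.051867
  k=2: (−1)^3·1018.2338/(72)·0.6439^3·0.7651^5 = -0.989855
d^4_{2,1}(1.7423) = -0.149035 +1.051867 -0.989855 = -0.087023
|D^4_{2,1}|² = |d^4_{2,1}(β)|² = (-0.087023)² = 0.007573 (the z-rotation phases have unit modulus)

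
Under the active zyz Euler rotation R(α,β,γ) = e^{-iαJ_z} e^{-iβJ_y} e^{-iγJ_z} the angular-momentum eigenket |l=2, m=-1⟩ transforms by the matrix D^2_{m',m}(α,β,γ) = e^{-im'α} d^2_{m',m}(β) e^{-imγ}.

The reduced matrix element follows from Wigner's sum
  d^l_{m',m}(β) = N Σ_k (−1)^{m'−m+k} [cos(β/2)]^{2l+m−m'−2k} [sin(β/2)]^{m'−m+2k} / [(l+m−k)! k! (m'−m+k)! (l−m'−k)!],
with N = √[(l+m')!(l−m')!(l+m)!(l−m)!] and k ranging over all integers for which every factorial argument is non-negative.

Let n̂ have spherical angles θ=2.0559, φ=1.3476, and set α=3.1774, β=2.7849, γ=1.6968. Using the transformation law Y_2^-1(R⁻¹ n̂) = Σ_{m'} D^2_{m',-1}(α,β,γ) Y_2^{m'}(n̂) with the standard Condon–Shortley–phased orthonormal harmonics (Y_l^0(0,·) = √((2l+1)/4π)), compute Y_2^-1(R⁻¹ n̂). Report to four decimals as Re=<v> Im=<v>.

Re=-0.2476 Im=0.0732

Need the full column D^2_{m',-1} for m'=−2..2 at α=3.1774, β=2.7849, γ=1.6968.
cos(β/2)=0.177402, sin(β/2)=0.984138
d^2_{-2,-1}: single k=1 term ⇒ +0.010989;  D = -0.002158+0.010775i
d^2_{-1,-1}: k∈[0..1] ⇒ +0.000990 -0.091443 = -0.090453;  D = -0.014572+0.089271i
d^2_{0,-1}: k∈[0..1] ⇒ -0.013459 +0.414194 = +0.400735;  D = -0.050361+0.397558i
d^2_{1,-1}: k∈[0..1] ⇒ +0.091443 -0.938047 = -0.846604;  D = -0.076257+0.843162i
d^2_{2,-1}: single k=0 term ⇒ -0.338188;  D = +0.018385-0.337688i
Y_2^{m'}(θ=2.0559,φ=1.3476) and Σ D·Y over m':
  (-0.0022+0.0108i)·(-0.2727-0.1305i)  (-0.0146+0.0893i)·(-0.0705+0.3108i)  (-0.0504+0.3976i)·(-0.1097+0.0000i)  (-0.0763+0.8432i)·(+0.0705+0.3108i)  (+0.0184-0.3377i)·(-0.2727+0.1305i)
Y_2^-1(R⁻¹ n̂) = -0.247553+0.073173i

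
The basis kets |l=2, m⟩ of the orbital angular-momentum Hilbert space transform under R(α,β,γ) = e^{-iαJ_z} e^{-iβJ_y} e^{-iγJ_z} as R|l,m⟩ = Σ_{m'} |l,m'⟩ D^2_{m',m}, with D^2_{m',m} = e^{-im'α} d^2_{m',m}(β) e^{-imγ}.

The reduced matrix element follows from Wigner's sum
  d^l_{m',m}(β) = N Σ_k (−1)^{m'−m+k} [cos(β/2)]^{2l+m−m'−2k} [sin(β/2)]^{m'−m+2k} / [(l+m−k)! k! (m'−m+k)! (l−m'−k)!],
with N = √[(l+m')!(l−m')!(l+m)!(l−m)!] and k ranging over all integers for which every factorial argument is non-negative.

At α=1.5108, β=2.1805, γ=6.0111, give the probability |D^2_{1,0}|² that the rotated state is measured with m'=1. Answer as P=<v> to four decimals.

D^2_{1,0}(1.5108,2.1805,6.0111) = e^{-i·1·1.5108}·d^2_{1,0}(2.1805)·e^{-i·0·6.0111}. Compute d first:
Half-angle: c=0.462264, s=0.886743. N=√(6·1·2·2)=4.898979
k: max(0,(0)−(1))=0 … min(2+(0),2−(1))=1
  k=0: (−1)^1·4.8990/(2)·0.4623^3·0.8867^1 = -0.214557
  k=1: (−1)^2·4.8990/(2)·0.4623^1·0.8867^3 = +0.789511
d^2_{1,0}(2.1805) = -0.214557 +0.789511 = +0.574954
|D^2_{1,0}|² = |d^2_{1,0}(β)|² = (+0.574954)² = 0.330572 (the z-rotation phases have unit modulus)

P=0.3306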